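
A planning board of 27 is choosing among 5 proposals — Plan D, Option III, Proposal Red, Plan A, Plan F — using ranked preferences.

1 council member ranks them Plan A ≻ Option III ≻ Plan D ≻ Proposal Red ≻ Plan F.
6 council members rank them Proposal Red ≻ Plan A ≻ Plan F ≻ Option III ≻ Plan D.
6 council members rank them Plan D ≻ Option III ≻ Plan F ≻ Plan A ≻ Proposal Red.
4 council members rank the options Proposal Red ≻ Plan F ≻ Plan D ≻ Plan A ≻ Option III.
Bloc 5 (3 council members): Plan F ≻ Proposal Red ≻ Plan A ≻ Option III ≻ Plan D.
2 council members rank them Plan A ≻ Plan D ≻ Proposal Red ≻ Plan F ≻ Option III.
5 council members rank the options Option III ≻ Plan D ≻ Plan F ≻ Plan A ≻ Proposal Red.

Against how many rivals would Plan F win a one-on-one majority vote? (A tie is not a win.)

3

Plan F against each rival (27 council members):
Plan F–Plan D: Plan D 14–13.
Plan F vs Option III: Plan F wins 15–12.
Plan F vs Proposal Red: 6+3+5 = 14 for Plan F, 13 for Proposal Red — Plan F by 14–13.
Plan F vs Plan A: Plan F preferred on 6+4+3+5 = 18 ballots; Plan F wins 18–9.
Plan F beats Option III, Proposal Red, Plan A; loses to Plan D — 3 pairwise wins.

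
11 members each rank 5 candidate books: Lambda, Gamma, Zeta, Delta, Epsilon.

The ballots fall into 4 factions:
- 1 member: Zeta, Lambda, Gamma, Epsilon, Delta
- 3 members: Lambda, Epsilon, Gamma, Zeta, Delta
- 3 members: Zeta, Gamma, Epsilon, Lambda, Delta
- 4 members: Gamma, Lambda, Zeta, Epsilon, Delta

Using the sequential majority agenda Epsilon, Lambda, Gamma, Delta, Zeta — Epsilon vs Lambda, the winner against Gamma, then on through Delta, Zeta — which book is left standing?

Round 1: Epsilon vs Lambda — 3–8, Lambda advances.
Round 2: Lambda vs Gamma — 4–7, Gamma advances.
Round 3: Gamma vs Delta — 11–0, Gamma advances.
Round 4: Gamma vs Zeta — 7–4, Gamma advances.
The agenda winner is Gamma.

Gamma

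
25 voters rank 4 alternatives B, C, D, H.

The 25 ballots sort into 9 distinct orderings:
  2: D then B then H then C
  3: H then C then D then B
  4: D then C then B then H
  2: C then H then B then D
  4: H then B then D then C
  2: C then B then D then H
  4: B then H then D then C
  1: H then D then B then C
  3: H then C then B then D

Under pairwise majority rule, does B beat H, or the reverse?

Ballots ranking B above H: 2 + 4 + 2 + 4 = 12.
Ballots ranking H above B: 25 − 12 = 13.
H wins the head-to-head 13–12.

H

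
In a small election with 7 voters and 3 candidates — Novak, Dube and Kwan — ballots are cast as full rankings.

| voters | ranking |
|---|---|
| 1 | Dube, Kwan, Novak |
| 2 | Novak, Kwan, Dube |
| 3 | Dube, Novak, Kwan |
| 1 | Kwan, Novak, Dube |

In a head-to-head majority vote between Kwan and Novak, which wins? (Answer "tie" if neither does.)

Novak

Ballots ranking Kwan above Novak: 1 + 1 = 2.
Ballots ranking Novak above Kwan: 7 − 2 = 5.
Novak wins the head-to-head 5–2.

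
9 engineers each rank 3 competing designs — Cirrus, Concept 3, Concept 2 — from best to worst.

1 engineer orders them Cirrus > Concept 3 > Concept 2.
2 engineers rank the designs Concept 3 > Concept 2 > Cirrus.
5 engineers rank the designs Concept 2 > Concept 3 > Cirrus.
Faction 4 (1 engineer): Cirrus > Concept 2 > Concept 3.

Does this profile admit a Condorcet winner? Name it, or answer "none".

Concept 2

Head-to-head results (9 engineers):
Cirrus vs Concept 3: Cirrus is ranked higher on 1+1 = 2 ballots, Concept 3 on 7. Concept 3 wins 7–2.
Cirrus vs Concept 2: Cirrus is ranked higher on 1+1 = 2 ballots, Concept 2 on 7. Concept 2 wins 7–2.
Concept 3 vs Concept 2: Concept 3 preferred on 1+2 = 3 ballots; Concept 2 wins 6–3.
Concept 2 beats each of Cirrus, Concept 3 — Concept 2 is the Condorcet winner.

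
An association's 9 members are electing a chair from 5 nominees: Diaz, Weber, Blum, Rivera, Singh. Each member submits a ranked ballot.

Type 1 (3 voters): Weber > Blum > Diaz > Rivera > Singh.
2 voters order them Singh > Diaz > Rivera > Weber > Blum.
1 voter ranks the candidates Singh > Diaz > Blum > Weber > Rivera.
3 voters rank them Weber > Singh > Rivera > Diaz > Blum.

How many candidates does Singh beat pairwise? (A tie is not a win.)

Singh against each rival (9 voters):
Singh vs Diaz: Singh, 6–3.
Singh vs Weber: Singh preferred on 2+1 = 3 ballots; Weber wins 6–3.
Singh vs Blum: 2+1+3 = 6 for Singh, 3 for Blum — Singh by 6–3.
Singh vs Rivera: Singh, 6–3.
Singh beats Diaz, Blum, Rivera; loses to Weber — 3 pairwise wins.

3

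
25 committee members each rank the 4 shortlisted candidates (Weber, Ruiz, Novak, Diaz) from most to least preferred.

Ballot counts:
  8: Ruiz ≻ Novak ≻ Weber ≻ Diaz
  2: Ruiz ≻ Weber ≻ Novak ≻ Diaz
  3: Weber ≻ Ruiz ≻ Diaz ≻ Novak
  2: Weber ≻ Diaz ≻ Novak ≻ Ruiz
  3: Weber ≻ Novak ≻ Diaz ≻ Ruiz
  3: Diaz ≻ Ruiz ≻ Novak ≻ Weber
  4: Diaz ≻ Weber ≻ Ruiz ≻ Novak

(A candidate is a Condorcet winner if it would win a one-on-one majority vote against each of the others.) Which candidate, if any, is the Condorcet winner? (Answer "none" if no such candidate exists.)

Pairwise majorities:
Weber vs Ruiz: 12 to 13, Ruiz.
Weber vs Novak: 2+3+2+3+4 = 14 for Weber, 11 for Novak — Weber by 14–11.
Weber vs Diaz: Weber is ranked higher on 8+2+3+2+3 = 18 ballots, Diaz on 7. Weber wins 18–7.
Ruiz vs Novak: Ruiz preferred on 8+2+3+3+4 = 20 ballots; Ruiz wins 20–5.
Ruiz vs Diaz: Ruiz preferred on 8+2+3 = 13 ballots; Ruiz wins 13–12.
Novak vs Diaz: 13 to 12, Novak.
Ruiz wins every pairwise contest, so Ruiz is the Condorcet winner.

Ruiz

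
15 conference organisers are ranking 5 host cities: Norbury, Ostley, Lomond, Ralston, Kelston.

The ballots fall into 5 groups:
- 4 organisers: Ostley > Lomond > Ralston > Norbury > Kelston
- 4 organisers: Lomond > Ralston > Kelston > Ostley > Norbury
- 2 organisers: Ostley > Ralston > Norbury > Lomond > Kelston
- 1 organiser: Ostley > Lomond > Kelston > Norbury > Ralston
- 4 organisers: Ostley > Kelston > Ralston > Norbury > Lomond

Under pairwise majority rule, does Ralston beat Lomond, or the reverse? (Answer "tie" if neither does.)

Lomond

Ballots ranking Ralston above Lomond: 2 + 4 = 6.
Ballots ranking Lomond above Ralston: 15 − 6 = 9.
Lomond wins the head-to-head 9–6.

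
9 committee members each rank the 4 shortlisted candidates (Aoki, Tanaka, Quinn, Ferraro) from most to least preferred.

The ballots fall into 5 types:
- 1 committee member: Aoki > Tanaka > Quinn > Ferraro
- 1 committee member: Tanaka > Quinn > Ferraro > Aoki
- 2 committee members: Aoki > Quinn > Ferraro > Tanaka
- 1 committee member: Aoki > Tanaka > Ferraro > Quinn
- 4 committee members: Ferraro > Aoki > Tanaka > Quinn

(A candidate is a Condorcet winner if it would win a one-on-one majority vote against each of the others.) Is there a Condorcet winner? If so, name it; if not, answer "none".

Ferraro

Pairwise majorities:
Aoki–Tanaka: Aoki 8–1.
Aoki–Quinn: Aoki 8–1.
Aoki vs Ferraro: Ferraro wins 5–4.
Tanaka–Quinn: Tanaka 7–2.
Tanaka vs Ferraro: Ferraro, 6–3.
Quinn–Ferraro: Ferraro 5–4.
Ferraro beats each of Aoki, Tanaka, Quinn — Ferraro is the Condorcet winner.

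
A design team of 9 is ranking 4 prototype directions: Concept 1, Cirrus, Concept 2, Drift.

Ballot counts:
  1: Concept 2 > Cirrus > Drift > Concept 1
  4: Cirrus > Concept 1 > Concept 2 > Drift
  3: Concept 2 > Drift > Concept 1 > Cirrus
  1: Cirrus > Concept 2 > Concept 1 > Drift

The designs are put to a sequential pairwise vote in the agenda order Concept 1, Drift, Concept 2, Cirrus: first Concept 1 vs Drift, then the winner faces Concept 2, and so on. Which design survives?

Cirrus

Round 1: Concept 1 vs Drift — 5–4, Concept 1 advances.
Round 2: Concept 1 vs Concept 2 — 4–5, Concept 2 advances.
Round 3: Concept 2 vs Cirrus — 4–5, Cirrus advances.
Cirrus survives the agenda.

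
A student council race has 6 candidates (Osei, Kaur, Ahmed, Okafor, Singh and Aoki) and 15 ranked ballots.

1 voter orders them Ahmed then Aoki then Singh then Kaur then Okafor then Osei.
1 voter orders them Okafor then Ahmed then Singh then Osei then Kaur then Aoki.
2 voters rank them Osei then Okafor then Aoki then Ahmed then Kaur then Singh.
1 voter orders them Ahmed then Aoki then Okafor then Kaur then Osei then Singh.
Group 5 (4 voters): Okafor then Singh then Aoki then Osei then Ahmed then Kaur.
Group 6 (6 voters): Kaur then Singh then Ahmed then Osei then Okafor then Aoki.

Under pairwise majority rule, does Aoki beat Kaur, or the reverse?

Ballots ranking Aoki above Kaur: 1 + 2 + 1 + 4 = 8.
Ballots ranking Kaur above Aoki: 15 − 8 = 7.
Aoki wins the head-to-head 8–7.

Aoki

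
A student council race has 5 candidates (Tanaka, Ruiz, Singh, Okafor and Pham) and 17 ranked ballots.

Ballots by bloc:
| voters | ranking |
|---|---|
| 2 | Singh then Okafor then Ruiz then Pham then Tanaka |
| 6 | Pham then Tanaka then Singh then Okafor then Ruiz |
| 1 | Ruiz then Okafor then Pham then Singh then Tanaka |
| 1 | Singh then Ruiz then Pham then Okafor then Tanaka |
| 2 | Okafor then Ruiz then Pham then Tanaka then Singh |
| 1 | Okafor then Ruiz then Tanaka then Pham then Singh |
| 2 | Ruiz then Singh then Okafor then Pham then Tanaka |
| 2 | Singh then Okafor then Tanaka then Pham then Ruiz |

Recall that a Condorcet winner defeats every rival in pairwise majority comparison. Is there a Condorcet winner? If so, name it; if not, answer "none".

Check each pair by majority over 17 ballots:
Tanaka vs Ruiz: Tanaka is ranked higher on 6+2 = 8 ballots, Ruiz on 9. Ruiz wins 9–8.
Tanaka vs Singh: Tanaka wins 9–8.
Tanaka–Okafor: Okafor 11–6.
Tanaka–Pham: Pham 14–3.
Ruiz vs Singh: Singh, 11–6.
Ruiz vs Okafor: 4 to 13, Okafor.
Ruiz vs Pham: Ruiz wins 9–8.
Singh vs Okafor: Singh is ranked higher on 2+6+1+2+2 = 13 ballots, Okafor on 4. Singh wins 13–4.
Singh–Pham: Pham 10–7.
Okafor vs Pham: Okafor, 10–7.
No candidate is unbeaten: Tanaka loses to Ruiz; Ruiz loses to Singh; Singh loses to Tanaka; Okafor loses to Singh; Pham loses to Ruiz. In particular Tanaka > Singh > Ruiz > Tanaka is a majority cycle — no Condorcet winner exists.

none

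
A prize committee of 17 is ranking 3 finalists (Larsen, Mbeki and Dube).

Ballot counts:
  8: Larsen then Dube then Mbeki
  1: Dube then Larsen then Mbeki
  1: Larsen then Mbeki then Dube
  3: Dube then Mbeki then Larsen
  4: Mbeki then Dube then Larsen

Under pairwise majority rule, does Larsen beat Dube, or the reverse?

Ballots ranking Larsen above Dube: 8 + 1 = 9.
Ballots ranking Dube above Larsen: 17 − 9 = 8.
Larsen wins the head-to-head 9–8.

Larsen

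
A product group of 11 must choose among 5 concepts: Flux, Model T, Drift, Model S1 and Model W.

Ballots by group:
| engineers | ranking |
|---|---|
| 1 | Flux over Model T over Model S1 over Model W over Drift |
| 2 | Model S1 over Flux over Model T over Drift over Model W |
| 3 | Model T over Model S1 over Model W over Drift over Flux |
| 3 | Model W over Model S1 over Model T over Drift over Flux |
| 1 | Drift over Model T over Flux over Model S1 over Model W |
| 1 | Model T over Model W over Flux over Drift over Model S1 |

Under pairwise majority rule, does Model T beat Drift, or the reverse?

Ballots ranking Model T above Drift: 1 + 2 + 3 + 3 + 1 = 10.
Ballots ranking Drift above Model T: 11 − 10 = 1.
Model T wins the head-to-head 10–1.

Model T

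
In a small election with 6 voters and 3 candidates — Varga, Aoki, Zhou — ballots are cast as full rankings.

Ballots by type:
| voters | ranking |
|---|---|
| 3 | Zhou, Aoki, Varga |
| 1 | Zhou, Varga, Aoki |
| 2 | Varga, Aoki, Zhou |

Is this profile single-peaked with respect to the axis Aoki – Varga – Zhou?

Axis positions: Aoki=1, Varga=2, Zhou=3.
Type 1: ranking walks positions 3-1-2; Aoki is ranked above Varga even though Varga lies between Aoki and the peak Zhou on the axis — preferences dip and rise again. Not single-peaked.
Type 2 (peak Zhou at position 3): ranking walks positions 3-2-1, expanding outward from the peak — single-peaked.
Type 3 (peak Varga at position 2): ranking walks positions 2-1-3, expanding outward from the peak — single-peaked.
Type 1 violates single-peakedness, so the profile is not single-peaked on this axis.

no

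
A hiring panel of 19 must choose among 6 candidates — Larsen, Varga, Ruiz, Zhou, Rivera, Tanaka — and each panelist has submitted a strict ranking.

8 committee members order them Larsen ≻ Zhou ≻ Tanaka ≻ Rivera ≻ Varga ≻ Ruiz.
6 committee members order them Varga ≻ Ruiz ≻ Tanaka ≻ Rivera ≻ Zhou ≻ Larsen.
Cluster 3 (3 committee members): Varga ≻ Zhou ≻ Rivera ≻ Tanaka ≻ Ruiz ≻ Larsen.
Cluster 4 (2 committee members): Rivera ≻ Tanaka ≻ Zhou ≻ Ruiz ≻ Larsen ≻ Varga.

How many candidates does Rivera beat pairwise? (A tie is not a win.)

3

Rivera against each rival (19 committee members):
Rivera vs Larsen: 11 to 8, Rivera.
Rivera vs Varga: Rivera is ranked higher on 8+2 = 10 ballots, Varga on 9. Rivera wins 10–9.
Rivera vs Ruiz: Rivera preferred on 8+3+2 = 13 ballots; Rivera wins 13–6.
Rivera vs Zhou: Zhou, 11–8.
Rivera vs Tanaka: Rivera is ranked higher on 3+2 = 5 ballots, Tanaka on 14. Tanaka wins 14–5.
Rivera beats Larsen, Varga, Ruiz; loses to Zhou, Tanaka — 3 pairwise wins.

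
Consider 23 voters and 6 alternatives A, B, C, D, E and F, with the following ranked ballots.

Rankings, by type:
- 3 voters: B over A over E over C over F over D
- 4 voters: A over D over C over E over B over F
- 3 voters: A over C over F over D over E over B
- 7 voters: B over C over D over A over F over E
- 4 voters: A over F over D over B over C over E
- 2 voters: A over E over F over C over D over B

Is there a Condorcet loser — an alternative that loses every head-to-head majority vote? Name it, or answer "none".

Head-to-head results (23 voters):
A–B: A 13–10.
A vs C: A, 16–7.
A vs D: A is ranked higher on 3+4+3+4+2 = 16 ballots, D on 7. A wins 16–7.
A vs E: A preferred on 3+4+3+7+4+2 = 23 ballots; A wins 23–0.
A vs F: 23 to 0, A.
B vs C: B is ranked higher on 3+7+4 = 14 ballots, C on 9. B wins 14–9.
B vs D: B is ranked higher on 3+7 = 10 ballots, D on 13. D wins 13–10.
B vs E: 3+7+4 = 14 for B, 9 for E — B by 14–9.
B–F: B 14–9.
C vs D: 15 to 8, C.
C–E: C 18–5.
C vs F: C preferred on 3+4+3+7 = 17 ballots; C wins 17–6.
D–E: D 18–5.
D vs F: 11 to 12, F.
E vs F: F wins 14–9.
E loses to every other alternative — it is the Condorcet loser.

E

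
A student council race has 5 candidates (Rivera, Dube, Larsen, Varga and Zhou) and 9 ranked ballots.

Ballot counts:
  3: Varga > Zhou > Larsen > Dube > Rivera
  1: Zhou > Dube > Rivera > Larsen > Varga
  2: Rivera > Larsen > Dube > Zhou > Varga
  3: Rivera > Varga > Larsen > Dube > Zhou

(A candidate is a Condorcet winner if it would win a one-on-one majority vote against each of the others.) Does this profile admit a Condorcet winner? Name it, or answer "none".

Head-to-head results (9 voters):
Rivera vs Dube: Rivera, 5–4.
Rivera vs Larsen: Rivera, 6–3.
Rivera–Varga: Rivera 6–3.
Rivera–Zhou: Rivera 5–4.
Dube vs Larsen: Larsen wins 8–1.
Dube vs Varga: Varga, 6–3.
Dube vs Zhou: Dube, 5–4.
Larsen vs Varga: Varga wins 6–3.
Larsen vs Zhou: Larsen wins 5–4.
Varga–Zhou: Varga 6–3.
Rivera wins every pairwise contest, so Rivera is the Condorcet winner.

Rivera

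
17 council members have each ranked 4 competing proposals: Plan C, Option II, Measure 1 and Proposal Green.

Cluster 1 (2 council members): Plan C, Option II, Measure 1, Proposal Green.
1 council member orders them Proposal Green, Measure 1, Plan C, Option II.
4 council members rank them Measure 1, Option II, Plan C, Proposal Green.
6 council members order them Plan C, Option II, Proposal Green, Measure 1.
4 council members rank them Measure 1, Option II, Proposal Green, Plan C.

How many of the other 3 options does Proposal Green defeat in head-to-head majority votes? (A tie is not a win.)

0

Proposal Green against each rival (17 council members):
Proposal Green vs Plan C: 5 to 12, Plan C.
Proposal Green vs Option II: 1 for Proposal Green, 16 for Option II — Option II by 16–1.
Proposal Green vs Measure 1: Measure 1, 10–7.
Proposal Green beats no one; loses to Plan C, Option II, Measure 1 — 0 pairwise wins.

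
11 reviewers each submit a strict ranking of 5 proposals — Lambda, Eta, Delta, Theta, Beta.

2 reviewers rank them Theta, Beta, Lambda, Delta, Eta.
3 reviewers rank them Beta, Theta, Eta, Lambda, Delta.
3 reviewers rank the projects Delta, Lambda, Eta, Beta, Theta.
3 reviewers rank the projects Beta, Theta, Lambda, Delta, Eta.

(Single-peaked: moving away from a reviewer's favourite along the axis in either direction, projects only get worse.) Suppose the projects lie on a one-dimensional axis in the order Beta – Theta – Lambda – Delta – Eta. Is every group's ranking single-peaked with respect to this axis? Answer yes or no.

Axis positions: Beta=1, Theta=2, Lambda=3, Delta=4, Eta=5.
Group 1 (peak Theta at position 2): ranking walks positions 2-1-3-4-5, expanding outward from the peak — single-peaked.
Group 2: ranking walks positions 1-2-5-3-4; Eta is ranked above Lambda even though Lambda lies between Eta and the peak Beta on the axis — preferences dip and rise again. Not single-peaked.
Group 3: ranking walks positions 4-3-5-1-2; Beta is ranked above Theta even though Theta lies between Beta and the peak Delta on the axis — preferences dip and rise again. Not single-peaked.
Group 4 (peak Beta at position 1): ranking walks positions 1-2-3-4-5, expanding outward from the peak — single-peaked.
Group 2 violates single-peakedness, so the profile is not single-peaked on this axis.

no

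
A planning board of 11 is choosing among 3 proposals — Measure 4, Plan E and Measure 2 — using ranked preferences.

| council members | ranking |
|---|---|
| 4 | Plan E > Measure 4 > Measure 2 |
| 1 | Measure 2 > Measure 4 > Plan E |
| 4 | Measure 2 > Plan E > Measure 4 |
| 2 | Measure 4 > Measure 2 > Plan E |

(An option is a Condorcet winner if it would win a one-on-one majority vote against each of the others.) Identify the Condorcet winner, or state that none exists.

none

Check each pair by majority over 11 ballots:
Measure 4 vs Plan E: Plan E wins 8–3.
Measure 4 vs Measure 2: 4+2 = 6 for Measure 4, 5 for Measure 2 — Measure 4 by 6–5.
Plan E vs Measure 2: Measure 2, 7–4.
No option is unbeaten: Measure 4 loses to Plan E; Plan E loses to Measure 2; Measure 2 loses to Measure 4. In particular Measure 4 beats Measure 2 beats Plan E beats Measure 4 is a majority cycle — no Condorcet winner exists.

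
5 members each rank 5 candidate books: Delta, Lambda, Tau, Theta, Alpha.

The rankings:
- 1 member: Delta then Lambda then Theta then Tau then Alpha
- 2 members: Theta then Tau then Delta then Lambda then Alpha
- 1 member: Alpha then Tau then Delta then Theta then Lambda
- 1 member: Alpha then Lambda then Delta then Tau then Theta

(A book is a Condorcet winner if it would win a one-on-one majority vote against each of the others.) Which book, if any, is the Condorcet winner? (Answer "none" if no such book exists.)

Head-to-head results (5 members):
Delta–Lambda: Delta 4–1.
Delta vs Tau: Delta preferred on 1+1 = 2 ballots; Tau wins 3–2.
Delta vs Theta: 3 to 2, Delta.
Delta vs Alpha: Delta preferred on 1+2 = 3 ballots; Delta wins 3–2.
Lambda vs Tau: Tau, 3–2.
Lambda vs Theta: 2 to 3, Theta.
Lambda vs Alpha: Lambda wins 3–2.
Tau vs Theta: Theta, 3–2.
Tau vs Alpha: 3 to 2, Tau.
Theta vs Alpha: 3 to 2, Theta.
Every book loses at least once (Delta loses to Tau; Lambda loses to Delta; Tau loses to Theta; Theta loses to Delta; Alpha loses to Delta). The majority relation contains the cycle Delta beats Theta beats Tau beats Delta, so there is no Condorcet winner.

none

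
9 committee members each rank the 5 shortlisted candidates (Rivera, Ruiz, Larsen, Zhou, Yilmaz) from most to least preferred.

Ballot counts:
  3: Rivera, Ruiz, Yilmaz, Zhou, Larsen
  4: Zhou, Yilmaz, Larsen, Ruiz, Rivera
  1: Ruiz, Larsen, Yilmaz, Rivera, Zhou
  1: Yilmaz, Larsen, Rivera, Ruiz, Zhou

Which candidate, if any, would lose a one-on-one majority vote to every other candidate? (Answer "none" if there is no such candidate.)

Head-to-head results (9 committee members):
Rivera vs Ruiz: Rivera preferred on 3+1 = 4 ballots; Ruiz wins 5–4.
Rivera vs Larsen: Rivera is ranked higher on 3 ballots, Larsen on 6. Larsen wins 6–3.
Rivera vs Zhou: 3+1+1 = 5 for Rivera, 4 for Zhou — Rivera by 5–4.
Rivera vs Yilmaz: Rivera is ranked higher on 3 ballots, Yilmaz on 6. Yilmaz wins 6–3.
Ruiz vs Larsen: Ruiz preferred on 3+1 = 4 ballots; Larsen wins 5–4.
Ruiz vs Zhou: Ruiz preferred on 3+1+1 = 5 ballots; Ruiz wins 5–4.
Ruiz vs Yilmaz: Yilmaz wins 5–4.
Larsen vs Zhou: Zhou, 7–2.
Larsen vs Yilmaz: 1 for Larsen, 8 for Yilmaz — Yilmaz by 8–1.
Zhou vs Yilmaz: Yilmaz wins 5–4.
No candidate is winless: Rivera beats Zhou; Ruiz beats Rivera; Larsen beats Rivera; Zhou beats Larsen; Yilmaz beats Rivera. There is no Condorcet loser.

none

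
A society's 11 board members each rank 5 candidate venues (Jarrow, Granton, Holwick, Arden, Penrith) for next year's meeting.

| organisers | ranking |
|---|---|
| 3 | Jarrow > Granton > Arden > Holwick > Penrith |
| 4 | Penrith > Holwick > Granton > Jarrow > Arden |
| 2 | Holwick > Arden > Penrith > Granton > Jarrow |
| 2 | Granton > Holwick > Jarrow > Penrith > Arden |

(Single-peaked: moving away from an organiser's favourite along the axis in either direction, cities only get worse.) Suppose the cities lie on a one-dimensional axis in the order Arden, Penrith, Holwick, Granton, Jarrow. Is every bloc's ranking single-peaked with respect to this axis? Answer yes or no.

Axis positions: Arden=1, Penrith=2, Holwick=3, Granton=4, Jarrow=5.
Bloc 1: ranking walks positions 5-4-1-3-2; Arden is ranked above Holwick even though Holwick lies between Arden and the peak Jarrow on the axis — preferences dip and rise again. Not single-peaked.
Bloc 2 (peak Penrith at position 2): ranking walks positions 2-3-4-5-1, expanding outward from the peak — single-peaked.
Bloc 3: ranking walks positions 3-1-2-4-5; Arden is ranked above Penrith even though Penrith lies between Arden and the peak Holwick on the axis — preferences dip and rise again. Not single-peaked.
Bloc 4 (peak Granton at position 4): ranking walks positions 4-3-5-2-1, expanding outward from the peak — single-peaked.
Bloc 1 violates single-peakedness, so the profile is not single-peaked on this axis.

no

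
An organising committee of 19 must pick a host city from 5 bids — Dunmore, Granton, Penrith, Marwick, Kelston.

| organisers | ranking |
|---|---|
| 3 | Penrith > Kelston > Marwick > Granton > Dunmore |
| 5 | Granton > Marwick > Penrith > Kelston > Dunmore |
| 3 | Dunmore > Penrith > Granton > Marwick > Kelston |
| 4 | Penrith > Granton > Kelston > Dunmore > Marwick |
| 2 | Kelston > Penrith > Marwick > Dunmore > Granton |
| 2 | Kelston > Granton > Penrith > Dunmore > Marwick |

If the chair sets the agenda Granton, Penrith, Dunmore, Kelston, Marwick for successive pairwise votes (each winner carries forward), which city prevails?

Round 1: Granton vs Penrith — 7–12, Penrith advances.
Round 2: Penrith vs Dunmore — 16–3, Penrith advances.
Round 3: Penrith vs Kelston — 15–4, Penrith advances.
Round 4: Penrith vs Marwick — 14–5, Penrith advances.
Penrith survives the agenda.

Penrith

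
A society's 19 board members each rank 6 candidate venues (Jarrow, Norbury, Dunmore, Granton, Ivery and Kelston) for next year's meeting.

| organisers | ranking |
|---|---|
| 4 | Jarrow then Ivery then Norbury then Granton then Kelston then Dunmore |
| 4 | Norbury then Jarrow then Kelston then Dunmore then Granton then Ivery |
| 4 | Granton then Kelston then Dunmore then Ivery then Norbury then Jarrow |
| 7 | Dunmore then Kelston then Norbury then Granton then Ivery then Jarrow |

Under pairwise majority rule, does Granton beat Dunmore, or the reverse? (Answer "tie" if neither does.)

Ballots ranking Granton above Dunmore: 4 + 4 = 8.
Ballots ranking Dunmore above Granton: 19 − 8 = 11.
Dunmore wins the head-to-head 11–8.

Dunmore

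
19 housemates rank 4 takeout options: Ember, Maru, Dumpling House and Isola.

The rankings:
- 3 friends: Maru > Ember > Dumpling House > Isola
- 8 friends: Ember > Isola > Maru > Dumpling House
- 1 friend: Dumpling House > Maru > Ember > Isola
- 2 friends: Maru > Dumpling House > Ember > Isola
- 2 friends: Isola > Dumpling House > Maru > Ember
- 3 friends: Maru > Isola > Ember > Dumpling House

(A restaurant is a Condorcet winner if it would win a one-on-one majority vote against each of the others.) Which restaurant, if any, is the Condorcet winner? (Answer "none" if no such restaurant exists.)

Head-to-head results (19 friends):
Ember vs Maru: Maru, 11–8.
Ember–Dumpling House: Ember 14–5.
Ember vs Isola: Ember wins 14–5.
Maru–Dumpling House: Maru 16–3.
Maru vs Isola: Isola wins 10–9.
Dumpling House vs Isola: Isola wins 13–6.
Every restaurant loses at least once (Ember loses to Maru; Maru loses to Isola; Dumpling House loses to Ember; Isola loses to Ember). The majority relation contains the cycle Ember > Isola > Maru > Ember, so there is no Condorcet winner.

none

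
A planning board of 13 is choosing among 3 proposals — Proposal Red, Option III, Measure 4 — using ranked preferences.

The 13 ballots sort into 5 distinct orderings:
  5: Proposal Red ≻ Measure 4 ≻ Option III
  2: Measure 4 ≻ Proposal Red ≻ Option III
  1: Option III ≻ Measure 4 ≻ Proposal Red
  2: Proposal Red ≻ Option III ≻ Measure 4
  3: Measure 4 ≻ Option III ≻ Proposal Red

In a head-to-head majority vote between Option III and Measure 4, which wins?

Ballots ranking Option III above Measure 4: 1 + 2 = 3.
Ballots ranking Measure 4 above Option III: 13 − 3 = 10.
Measure 4 wins the head-to-head 10–3.

Measure 4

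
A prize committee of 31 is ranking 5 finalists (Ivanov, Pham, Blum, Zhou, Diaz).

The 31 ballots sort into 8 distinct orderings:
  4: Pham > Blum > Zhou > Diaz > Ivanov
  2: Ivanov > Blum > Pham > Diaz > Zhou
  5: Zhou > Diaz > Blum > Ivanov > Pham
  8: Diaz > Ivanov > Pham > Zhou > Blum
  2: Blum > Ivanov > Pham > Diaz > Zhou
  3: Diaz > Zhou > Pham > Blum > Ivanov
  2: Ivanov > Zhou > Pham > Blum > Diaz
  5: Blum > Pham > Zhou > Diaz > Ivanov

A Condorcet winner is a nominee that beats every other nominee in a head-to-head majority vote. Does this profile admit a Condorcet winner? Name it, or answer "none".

Pairwise majorities:
Ivanov vs Pham: 19 to 12, Ivanov.
Ivanov vs Blum: 12 to 19, Blum.
Ivanov vs Zhou: Ivanov preferred on 2+8+2+2 = 14 ballots; Zhou wins 17–14.
Ivanov vs Diaz: Ivanov is ranked higher on 2+2+2 = 6 ballots, Diaz on 25. Diaz wins 25–6.
Pham vs Blum: 17 to 14, Pham.
Pham vs Zhou: Pham is ranked higher on 4+2+8+2+5 = 21 ballots, Zhou on 10. Pham wins 21–10.
Pham vs Diaz: Pham is ranked higher on 4+2+2+2+5 = 15 ballots, Diaz on 16. Diaz wins 16–15.
Blum vs Zhou: Blum is ranked higher on 4+2+2+5 = 13 ballots, Zhou on 18. Zhou wins 18–13.
Blum vs Diaz: Blum is ranked higher on 4+2+2+2+5 = 15 ballots, Diaz on 16. Diaz wins 16–15.
Zhou vs Diaz: 4+5+2+5 = 16 for Zhou, 15 for Diaz — Zhou by 16–15.
No nominee is unbeaten: Ivanov loses to Blum; Pham loses to Ivanov; Blum loses to Pham; Zhou loses to Pham; Diaz loses to Zhou. In particular Ivanov beats Pham beats Blum beats Ivanov is a majority cycle — no Condorcet winner exists.

none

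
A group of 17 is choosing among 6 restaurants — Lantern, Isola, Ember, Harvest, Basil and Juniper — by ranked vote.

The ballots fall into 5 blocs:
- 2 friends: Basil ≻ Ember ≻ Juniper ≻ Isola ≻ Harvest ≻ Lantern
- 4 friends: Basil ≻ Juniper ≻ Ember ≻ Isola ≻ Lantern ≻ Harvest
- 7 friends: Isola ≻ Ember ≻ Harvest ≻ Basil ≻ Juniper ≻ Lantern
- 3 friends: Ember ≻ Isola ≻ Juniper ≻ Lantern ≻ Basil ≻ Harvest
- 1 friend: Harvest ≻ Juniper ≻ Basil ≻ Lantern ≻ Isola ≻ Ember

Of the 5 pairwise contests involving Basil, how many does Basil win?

3

Basil against each rival (17 friends):
Basil vs Lantern: Basil preferred on 2+4+7+1 = 14 ballots; Basil wins 14–3.
Basil vs Isola: 7 to 10, Isola.
Basil–Ember: Ember 10–7.
Basil vs Harvest: Basil, 9–8.
Basil vs Juniper: Basil is ranked higher on 2+4+7 = 13 ballots, Juniper on 4. Basil wins 13–4.
Basil beats Lantern, Harvest, Juniper; loses to Isola, Ember — 3 pairwise wins.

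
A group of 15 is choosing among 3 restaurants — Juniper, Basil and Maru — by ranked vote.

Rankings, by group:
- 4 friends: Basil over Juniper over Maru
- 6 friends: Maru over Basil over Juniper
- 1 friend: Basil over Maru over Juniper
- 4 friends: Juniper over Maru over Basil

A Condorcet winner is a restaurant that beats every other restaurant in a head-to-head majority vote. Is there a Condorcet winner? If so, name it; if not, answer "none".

Pairwise majorities:
Juniper vs Basil: 4 for Juniper, 11 for Basil — Basil by 11–4.
Juniper vs Maru: Juniper is ranked higher on 4+4 = 8 ballots, Maru on 7. Juniper wins 8–7.
Basil vs Maru: Basil is ranked higher on 4+1 = 5 ballots, Maru on 10. Maru wins 10–5.
No restaurant is unbeaten: Juniper loses to Basil; Basil loses to Maru; Maru loses to Juniper. In particular Juniper beats Maru beats Basil beats Juniper is a majority cycle — no Condorcet winner exists.

none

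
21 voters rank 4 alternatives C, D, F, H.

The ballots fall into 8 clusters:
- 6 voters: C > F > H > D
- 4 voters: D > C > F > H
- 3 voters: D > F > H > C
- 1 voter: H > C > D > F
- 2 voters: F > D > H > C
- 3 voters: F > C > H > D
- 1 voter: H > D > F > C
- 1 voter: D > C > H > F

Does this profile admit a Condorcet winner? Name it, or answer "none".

Pairwise majorities:
C vs D: C preferred on 6+1+3 = 10 ballots; D wins 11–10.
C vs F: C preferred on 6+4+1+1 = 12 ballots; C wins 12–9.
C vs H: 6+4+3+1 = 14 for C, 7 for H — C by 14–7.
D vs F: D is ranked higher on 4+3+1+1+1 = 10 ballots, F on 11. F wins 11–10.
D vs H: 10 to 11, H.
F vs H: 6+4+3+2+3 = 18 for F, 3 for H — F by 18–3.
Every alternative loses at least once (C loses to D; D loses to F; F loses to C; H loses to C). The majority relation contains the cycle C beats F beats D beats C, so there is no Condorcet winner.

none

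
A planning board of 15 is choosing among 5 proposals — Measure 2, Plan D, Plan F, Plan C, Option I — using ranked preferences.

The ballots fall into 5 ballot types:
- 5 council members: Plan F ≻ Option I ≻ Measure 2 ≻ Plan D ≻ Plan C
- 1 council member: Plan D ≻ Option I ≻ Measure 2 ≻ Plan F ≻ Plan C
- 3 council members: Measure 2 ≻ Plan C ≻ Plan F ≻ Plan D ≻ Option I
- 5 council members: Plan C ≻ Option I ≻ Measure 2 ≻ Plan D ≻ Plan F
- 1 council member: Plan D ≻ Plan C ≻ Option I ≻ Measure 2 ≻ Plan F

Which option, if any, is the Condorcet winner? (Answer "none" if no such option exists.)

none

Head-to-head results (15 council members):
Measure 2 vs Plan D: Measure 2 preferred on 5+3+5 = 13 ballots; Measure 2 wins 13–2.
Measure 2 vs Plan F: Measure 2 is ranked higher on 1+3+5+1 = 10 ballots, Plan F on 5. Measure 2 wins 10–5.
Measure 2 vs Plan C: Measure 2 preferred on 5+1+3 = 9 ballots; Measure 2 wins 9–6.
Measure 2 vs Option I: 3 to 12, Option I.
Plan D vs Plan F: 7 to 8, Plan F.
Plan D vs Plan C: 7 to 8, Plan C.
Plan D vs Option I: Plan D preferred on 1+3+1 = 5 ballots; Option I wins 10–5.
Plan F vs Plan C: 6 to 9, Plan C.
Plan F vs Option I: Plan F is ranked higher on 5+3 = 8 ballots, Option I on 7. Plan F wins 8–7.
Plan C vs Option I: 9 to 6, Plan C.
Every option loses at least once (Measure 2 loses to Option I; Plan D loses to Measure 2; Plan F loses to Measure 2; Plan C loses to Measure 2; Option I loses to Plan F). The majority relation contains the cycle Measure 2 > Plan F > Option I > Measure 2, so there is no Condorcet winner.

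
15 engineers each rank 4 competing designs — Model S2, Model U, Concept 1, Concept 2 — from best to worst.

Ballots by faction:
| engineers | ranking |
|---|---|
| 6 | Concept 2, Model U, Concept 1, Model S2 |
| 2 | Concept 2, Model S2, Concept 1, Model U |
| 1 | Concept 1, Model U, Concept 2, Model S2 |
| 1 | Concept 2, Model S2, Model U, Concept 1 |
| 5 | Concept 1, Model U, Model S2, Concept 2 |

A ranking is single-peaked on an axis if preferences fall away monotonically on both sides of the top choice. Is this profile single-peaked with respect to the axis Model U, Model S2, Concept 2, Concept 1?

Axis positions: Model U=1, Model S2=2, Concept 2=3, Concept 1=4.
Faction 1: ranking walks positions 3-1-4-2; Model U is ranked above Model S2 even though Model S2 lies between Model U and the peak Concept 2 on the axis — preferences dip and rise again. Not single-peaked.
Faction 2 (peak Concept 2 at position 3): ranking walks positions 3-2-4-1, expanding outward from the peak — single-peaked.
Faction 3: ranking walks positions 4-1-3-2; Model U is ranked above Concept 2 even though Concept 2 lies between Model U and the peak Concept 1 on the axis — preferences dip and rise again. Not single-peaked.
Faction 4 (peak Concept 2 at position 3): ranking walks positions 3-2-1-4, expanding outward from the peak — single-peaked.
Faction 5: ranking walks positions 4-1-2-3; Model U is ranked above Concept 2 even though Concept 2 lies between Model U and the peak Concept 1 on the axis — preferences dip and rise again. Not single-peaked.
Faction 1 violates single-peakedness, so the profile is not single-peaked on this axis.

no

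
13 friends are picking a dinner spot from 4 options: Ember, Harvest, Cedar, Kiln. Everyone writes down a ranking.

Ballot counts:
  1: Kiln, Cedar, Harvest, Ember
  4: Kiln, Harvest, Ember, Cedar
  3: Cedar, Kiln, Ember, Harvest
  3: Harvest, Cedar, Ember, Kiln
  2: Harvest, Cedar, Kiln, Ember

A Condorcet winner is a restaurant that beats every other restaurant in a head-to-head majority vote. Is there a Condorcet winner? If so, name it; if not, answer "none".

Pairwise majorities:
Ember–Harvest: Harvest 10–3.
Ember vs Cedar: Cedar wins 9–4.
Ember vs Kiln: Kiln, 10–3.
Harvest vs Cedar: Harvest wins 9–4.
Harvest vs Kiln: Kiln, 8–5.
Cedar–Kiln: Cedar 8–5.
Each restaurant drops at least one matchup (Ember loses to Harvest; Harvest loses to Kiln; Cedar loses to Harvest; Kiln loses to Cedar); the cycle Harvest beats Cedar beats Kiln beats Harvest rules out a Condorcet winner.

none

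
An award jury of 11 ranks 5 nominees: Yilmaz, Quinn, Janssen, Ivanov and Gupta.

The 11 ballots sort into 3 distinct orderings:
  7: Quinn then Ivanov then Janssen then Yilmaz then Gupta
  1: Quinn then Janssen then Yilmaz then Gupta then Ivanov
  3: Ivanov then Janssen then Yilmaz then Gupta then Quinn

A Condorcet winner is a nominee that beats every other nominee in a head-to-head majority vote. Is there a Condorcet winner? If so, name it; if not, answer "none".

Quinn

Check each pair by majority over 11 ballots:
Yilmaz vs Quinn: 3 to 8, Quinn.
Yilmaz vs Janssen: 0 to 11, Janssen.
Yilmaz vs Ivanov: Yilmaz preferred on 1 ballot; Ivanov wins 10–1.
Yilmaz vs Gupta: 11 to 0, Yilmaz.
Quinn vs Janssen: Quinn preferred on 7+1 = 8 ballots; Quinn wins 8–3.
Quinn vs Ivanov: 7+1 = 8 for Quinn, 3 for Ivanov — Quinn by 8–3.
Quinn vs Gupta: Quinn preferred on 7+1 = 8 ballots; Quinn wins 8–3.
Janssen vs Ivanov: 1 for Janssen, 10 for Ivanov — Ivanov by 10–1.
Janssen vs Gupta: 11 to 0, Janssen.
Ivanov vs Gupta: Ivanov preferred on 7+3 = 10 ballots; Ivanov wins 10–1.
Quinn wins every pairwise contest, so Quinn is the Condorcet winner.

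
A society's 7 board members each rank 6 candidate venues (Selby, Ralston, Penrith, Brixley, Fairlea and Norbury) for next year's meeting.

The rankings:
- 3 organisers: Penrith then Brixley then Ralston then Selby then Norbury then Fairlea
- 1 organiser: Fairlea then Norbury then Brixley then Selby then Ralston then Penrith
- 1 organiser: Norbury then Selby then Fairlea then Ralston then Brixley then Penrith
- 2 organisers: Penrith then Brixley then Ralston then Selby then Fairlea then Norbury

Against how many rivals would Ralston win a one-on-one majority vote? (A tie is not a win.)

Ralston against each rival (7 organisers):
Ralston–Selby: Ralston 5–2.
Ralston vs Penrith: Ralston preferred on 1+1 = 2 ballots; Penrith wins 5–2.
Ralston vs Brixley: Brixley wins 6–1.
Ralston vs Fairlea: 3+2 = 5 for Ralston, 2 for Fairlea — Ralston by 5–2.
Ralston vs Norbury: 3+2 = 5 for Ralston, 2 for Norbury — Ralston by 5–2.
Ralston beats Selby, Fairlea, Norbury; loses to Penrith, Brixley — 3 pairwise wins.

3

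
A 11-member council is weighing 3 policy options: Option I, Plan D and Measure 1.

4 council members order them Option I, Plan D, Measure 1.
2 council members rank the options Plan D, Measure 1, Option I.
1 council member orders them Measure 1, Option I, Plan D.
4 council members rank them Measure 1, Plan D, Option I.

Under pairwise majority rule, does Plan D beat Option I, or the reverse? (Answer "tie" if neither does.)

Ballots ranking Plan D above Option I: 2 + 4 = 6.
Ballots ranking Option I above Plan D: 11 − 6 = 5.
Plan D wins the head-to-head 6–5.

Plan D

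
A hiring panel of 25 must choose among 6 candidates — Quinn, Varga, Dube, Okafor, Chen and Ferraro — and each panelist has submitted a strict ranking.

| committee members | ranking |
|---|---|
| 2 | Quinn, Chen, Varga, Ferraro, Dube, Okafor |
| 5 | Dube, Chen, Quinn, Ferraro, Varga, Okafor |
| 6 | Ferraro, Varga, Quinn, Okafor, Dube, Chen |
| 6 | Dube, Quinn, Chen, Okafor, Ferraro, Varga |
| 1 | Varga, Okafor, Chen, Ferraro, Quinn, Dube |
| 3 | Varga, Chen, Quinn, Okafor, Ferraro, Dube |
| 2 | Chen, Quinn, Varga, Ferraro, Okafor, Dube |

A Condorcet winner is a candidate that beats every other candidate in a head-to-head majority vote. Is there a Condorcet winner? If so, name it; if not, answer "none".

Quinn

Head-to-head results (25 committee members):
Quinn vs Varga: Quinn, 15–10.
Quinn–Dube: Quinn 14–11.
Quinn vs Okafor: Quinn wins 24–1.
Quinn–Chen: Quinn 14–11.
Quinn–Ferraro: Quinn 18–7.
Varga vs Dube: Varga wins 14–11.
Varga vs Okafor: Varga, 19–6.
Varga vs Chen: Chen, 15–10.
Varga vs Ferraro: Ferraro, 17–8.
Dube vs Okafor: Dube wins 13–12.
Dube vs Chen: Dube, 17–8.
Dube–Ferraro: Ferraro 14–11.
Okafor–Chen: Chen 18–7.
Okafor vs Ferraro: Ferraro, 15–10.
Chen vs Ferraro: Chen, 19–6.
Only Quinn has no losses; Quinn is the Condorcet winner.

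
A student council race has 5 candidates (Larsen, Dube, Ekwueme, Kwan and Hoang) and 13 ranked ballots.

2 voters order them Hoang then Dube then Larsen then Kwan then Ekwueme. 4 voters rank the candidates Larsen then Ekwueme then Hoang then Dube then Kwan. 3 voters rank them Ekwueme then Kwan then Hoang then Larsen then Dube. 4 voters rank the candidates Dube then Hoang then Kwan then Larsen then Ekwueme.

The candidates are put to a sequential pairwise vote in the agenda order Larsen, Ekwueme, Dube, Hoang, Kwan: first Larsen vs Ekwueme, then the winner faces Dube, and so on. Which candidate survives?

Hoang

Round 1: Larsen vs Ekwueme — 10–3, Larsen advances.
Round 2: Larsen vs Dube — 7–6, Larsen advances.
Round 3: Larsen vs Hoang — 4–9, Hoang advances.
Round 4: Hoang vs Kwan — 10–3, Hoang advances.
Hoang survives the agenda.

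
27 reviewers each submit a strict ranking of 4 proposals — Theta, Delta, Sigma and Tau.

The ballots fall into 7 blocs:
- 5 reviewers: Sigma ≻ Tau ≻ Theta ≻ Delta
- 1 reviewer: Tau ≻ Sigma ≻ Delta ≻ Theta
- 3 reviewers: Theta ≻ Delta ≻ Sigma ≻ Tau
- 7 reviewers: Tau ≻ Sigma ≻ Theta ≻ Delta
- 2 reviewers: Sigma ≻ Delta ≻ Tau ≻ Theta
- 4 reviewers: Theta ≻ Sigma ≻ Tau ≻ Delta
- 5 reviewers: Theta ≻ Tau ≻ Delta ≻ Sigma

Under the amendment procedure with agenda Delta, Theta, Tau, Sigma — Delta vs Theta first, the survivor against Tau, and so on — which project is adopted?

Sigma

Round 1: Delta vs Theta — 3–24, Theta advances.
Round 2: Theta vs Tau — 12–15, Tau advances.
Round 3: Tau vs Sigma — 13–14, Sigma advances.
The agenda winner is Sigma.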